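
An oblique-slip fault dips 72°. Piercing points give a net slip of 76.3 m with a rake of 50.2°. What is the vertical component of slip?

dip-slip = net slip × sin(rake) = 76.3 m × sin(50.2°) = 58.62 m
throw = dip-slip × sin(dip) = 58.62 × sin(72°) = 55.8 m

55.8 m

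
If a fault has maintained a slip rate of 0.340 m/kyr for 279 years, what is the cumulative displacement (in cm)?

9.49 cm

slip = rate × time = 0.340 m/kyr × 279 years = 0.0949 m = 9.49 cm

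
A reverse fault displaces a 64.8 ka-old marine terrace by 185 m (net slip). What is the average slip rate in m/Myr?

rate = 185 m / 64.8 ka = 0.00285 m/yr = 2850 m/Myr

2850 m/Myr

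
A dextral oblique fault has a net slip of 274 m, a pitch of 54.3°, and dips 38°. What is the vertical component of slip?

dip-slip = net slip × sin(rake) = 274 m × sin(54.3°) = 222.5 m
throw = dip-slip × sin(dip) = 222.5 × sin(38°) = 137 m

137 m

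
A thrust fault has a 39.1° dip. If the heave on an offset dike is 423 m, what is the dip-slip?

545 m

dip-slip = heave / cos(dip) = 423 / cos(39.1°) = 545 m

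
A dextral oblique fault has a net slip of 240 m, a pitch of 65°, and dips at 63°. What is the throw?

194 m

dip-slip = net slip × sin(rake) = 240 m × sin(65°) = 217.5 m
throw = dip-slip × sin(dip) = 217.5 × sin(63°) = 194 m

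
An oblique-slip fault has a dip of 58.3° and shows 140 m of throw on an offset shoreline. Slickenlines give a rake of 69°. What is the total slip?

176 m

dip-slip = throw / sin(dip) = 140 / sin(58.3°) = 164.5 m
net slip = dip-slip / sin(rake) = 164.5 / sin(69°) = 176 m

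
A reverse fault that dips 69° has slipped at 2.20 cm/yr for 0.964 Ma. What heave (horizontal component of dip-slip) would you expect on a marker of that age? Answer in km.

dip-slip = rate × time = 2.20 cm/yr × 0.964 Ma = 21210 m
heave = dip-slip × cos(dip) = 21210 × cos(69°) = 7600 m = 7.60 km

7.60 km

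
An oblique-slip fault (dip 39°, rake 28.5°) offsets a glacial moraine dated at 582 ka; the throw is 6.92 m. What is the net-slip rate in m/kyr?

0.0396 m/kyr

dip-slip = throw / sin(dip) = 6.92 / sin(39°) = 11 m
net slip = dip-slip / sin(rake) = 11 / sin(28.5°) = 23.04 m
rate = 23.04 m / 582 ka = 0.0000396 m/yr = 0.0396 m/kyr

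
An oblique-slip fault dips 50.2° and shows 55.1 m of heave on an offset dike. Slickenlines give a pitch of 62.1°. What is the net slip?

97.4 m

dip-slip = heave / cos(dip) = 55.1 / cos(50.2°) = 86.08 m
net slip = dip-slip / sin(rake) = 86.08 / sin(62.1°) = 97.4 m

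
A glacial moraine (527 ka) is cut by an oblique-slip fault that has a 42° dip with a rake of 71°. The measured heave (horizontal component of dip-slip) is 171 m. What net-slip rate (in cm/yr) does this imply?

dip-slip = heave / cos(dip) = 171 / cos(42°) = 230.1 m
net slip = dip-slip / sin(rake) = 230.1 / sin(71°) = 243.4 m
rate = 243.4 m / 527 ka = 0.000462 m/yr = 0.0462 cm/yr

0.0462 cm/yr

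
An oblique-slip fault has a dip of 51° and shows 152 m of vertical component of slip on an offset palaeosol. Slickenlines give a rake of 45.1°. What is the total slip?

dip-slip = throw / sin(dip) = 152 / sin(51°) = 195.6 m
net slip = dip-slip / sin(rake) = 195.6 / sin(45.1°) = 276 m

276 m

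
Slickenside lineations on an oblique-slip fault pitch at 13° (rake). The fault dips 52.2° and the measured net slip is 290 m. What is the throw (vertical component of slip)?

dip-slip = net slip × sin(rake) = 290 m × sin(13°) = 65.24 m
throw = dip-slip × sin(dip) = 65.24 × sin(52.2°) = 51.5 m

51.5 m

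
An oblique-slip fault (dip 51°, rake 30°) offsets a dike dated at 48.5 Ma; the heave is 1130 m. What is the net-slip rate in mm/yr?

dip-slip = heave / cos(dip) = 1130 / cos(51°) = 1796 m
net slip = dip-slip / sin(rake) = 1796 / sin(30°) = 3591 m
rate = 3591 m / 48.5 Ma = 0.0000740 m/yr = 0.0740 mm/yr

0.0740 mm/yr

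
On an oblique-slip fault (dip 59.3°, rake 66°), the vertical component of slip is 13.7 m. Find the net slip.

17.4 m

dip-slip = throw / sin(dip) = 13.7 / sin(59.3°) = 15.93 m
net slip = dip-slip / sin(rake) = 15.93 / sin(66°) = 17.4 m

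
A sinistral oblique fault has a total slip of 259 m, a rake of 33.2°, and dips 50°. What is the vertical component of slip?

109 m

dip-slip = net slip × sin(rake) = 259 m × sin(33.2°) = 141.8 m
throw = dip-slip × sin(dip) = 141.8 × sin(50°) = 109 m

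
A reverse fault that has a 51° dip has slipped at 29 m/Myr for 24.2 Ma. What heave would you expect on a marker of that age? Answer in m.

dip-slip = rate × time = 29 m/Myr × 24.2 Ma = 701.8 m
heave = dip-slip × cos(dip) = 701.8 × cos(51°) = 442 m

442 m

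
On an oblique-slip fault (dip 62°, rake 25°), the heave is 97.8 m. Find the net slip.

dip-slip = heave / cos(dip) = 97.8 / cos(62°) = 208.3 m
net slip = dip-slip / sin(rake) = 208.3 / sin(25°) = 493 m

493 m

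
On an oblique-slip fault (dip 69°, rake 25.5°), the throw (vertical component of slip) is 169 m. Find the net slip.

420 m

dip-slip = throw / sin(dip) = 169 / sin(69°) = 181 m
net slip = dip-slip / sin(rake) = 181 / sin(25.5°) = 420 m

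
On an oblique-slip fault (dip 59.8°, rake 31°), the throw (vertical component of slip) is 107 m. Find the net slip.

240 m

dip-slip = throw / sin(dip) = 107 / sin(59.8°) = 123.8 m
net slip = dip-slip / sin(rake) = 123.8 / sin(31°) = 240 m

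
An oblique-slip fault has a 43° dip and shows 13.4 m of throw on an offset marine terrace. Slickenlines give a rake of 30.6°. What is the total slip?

38.6 m

dip-slip = throw / sin(dip) = 13.4 / sin(43°) = 19.65 m
net slip = dip-slip / sin(rake) = 19.65 / sin(30.6°) = 38.6 m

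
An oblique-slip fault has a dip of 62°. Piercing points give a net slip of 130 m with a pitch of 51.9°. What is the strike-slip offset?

strike-slip = net slip × cos(rake) = 130 m × cos(51.9°) = 80.2 m

80.2 m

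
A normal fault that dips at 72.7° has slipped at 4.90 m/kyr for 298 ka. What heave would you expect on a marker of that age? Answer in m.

dip-slip = rate × time = 4.90 m/kyr × 298 ka = 1460 m
heave = dip-slip × cos(dip) = 1460 × cos(72.7°) = 434 m

434 m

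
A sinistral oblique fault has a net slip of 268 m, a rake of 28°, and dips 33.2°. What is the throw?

68.9 m

dip-slip = net slip × sin(rake) = 268 m × sin(28°) = 125.8 m
throw = dip-slip × sin(dip) = 125.8 × sin(33.2°) = 68.9 m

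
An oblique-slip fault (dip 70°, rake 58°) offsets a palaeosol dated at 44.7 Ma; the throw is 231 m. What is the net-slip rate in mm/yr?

dip-slip = throw / sin(dip) = 231 / sin(70°) = 245.8 m
net slip = dip-slip / sin(rake) = 245.8 / sin(58°) = 289.9 m
rate = 289.9 m / 44.7 Ma = 0.00000648 m/yr = 0.00648 mm/yr

0.00648 mm/yr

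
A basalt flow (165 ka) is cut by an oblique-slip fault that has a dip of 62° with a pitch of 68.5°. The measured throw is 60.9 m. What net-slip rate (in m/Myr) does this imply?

dip-slip = throw / sin(dip) = 60.9 / sin(62°) = 68.97 m
net slip = dip-slip / sin(rake) = 68.97 / sin(68.5°) = 74.13 m
rate = 74.13 m / 165 ka = 0.000449 m/yr = 449 m/Myr

449 m/Myr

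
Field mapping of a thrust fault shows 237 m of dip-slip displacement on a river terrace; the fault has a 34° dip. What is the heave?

196 m

heave = dip-slip × cos(dip) = 237 m × cos(34°) = 196 m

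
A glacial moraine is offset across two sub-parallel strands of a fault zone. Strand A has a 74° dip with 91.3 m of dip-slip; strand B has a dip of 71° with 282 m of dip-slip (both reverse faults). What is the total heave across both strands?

117 m

heave_A = 91.3 × cos(74°) = 25.17 m
heave_B = 282 × cos(71°) = 91.81 m
total = 25.17 + 91.81 = 117 m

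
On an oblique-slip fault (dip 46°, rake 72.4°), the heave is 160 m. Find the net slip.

dip-slip = heave / cos(dip) = 160 / cos(46°) = 230.3 m
net slip = dip-slip / sin(rake) = 230.3 / sin(72.4°) = 242 m

242 m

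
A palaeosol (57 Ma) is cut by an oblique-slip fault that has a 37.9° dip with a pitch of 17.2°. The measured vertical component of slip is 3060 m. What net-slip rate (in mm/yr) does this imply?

dip-slip = throw / sin(dip) = 3060 / sin(37.9°) = 4981 m
net slip = dip-slip / sin(rake) = 4981 / sin(17.2°) = 16850 m
rate = 16850 m / 57 Ma = 0.000296 m/yr = 0.296 mm/yr

0.296 mm/yr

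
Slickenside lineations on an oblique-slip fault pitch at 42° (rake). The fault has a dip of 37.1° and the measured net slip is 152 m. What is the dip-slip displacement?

dip-slip = net slip × sin(rake) = 152 m × sin(42°) = 102 m

102 m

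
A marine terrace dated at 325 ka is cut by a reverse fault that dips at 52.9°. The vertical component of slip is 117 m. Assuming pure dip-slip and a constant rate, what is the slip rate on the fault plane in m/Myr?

dip-slip = throw / sin(dip) = 117 m / sin(52.9°) = 146.7 m
rate = 146.7 m / 325 ka = 0.000451 m/yr = 451 m/Myr

451 m/Myr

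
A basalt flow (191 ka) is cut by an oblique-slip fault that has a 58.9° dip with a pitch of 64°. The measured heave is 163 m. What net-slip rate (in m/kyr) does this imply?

1.84 m/kyr

dip-slip = heave / cos(dip) = 163 / cos(58.9°) = 315.6 m
net slip = dip-slip / sin(rake) = 315.6 / sin(64°) = 351.1 m
rate = 351.1 m / 191 ka = 0.00184 m/yr = 1.84 m/kyr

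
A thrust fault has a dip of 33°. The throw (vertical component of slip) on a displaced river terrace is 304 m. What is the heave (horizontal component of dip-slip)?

468 m

heave = throw / tan(dip) = 304 / tan(33°) = 468 m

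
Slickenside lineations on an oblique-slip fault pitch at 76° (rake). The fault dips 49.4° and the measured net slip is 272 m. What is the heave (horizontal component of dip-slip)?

172 m

dip-slip = net slip × sin(rake) = 272 m × sin(76°) = 263.9 m
heave = dip-slip × cos(dip) = 263.9 × cos(49.4°) = 172 m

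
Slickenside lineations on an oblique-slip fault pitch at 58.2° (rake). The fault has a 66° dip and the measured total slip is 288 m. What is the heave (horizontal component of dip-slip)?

99.6 m

dip-slip = net slip × sin(rake) = 288 m × sin(58.2°) = 244.8 m
heave = dip-slip × cos(dip) = 244.8 × cos(66°) = 99.6 m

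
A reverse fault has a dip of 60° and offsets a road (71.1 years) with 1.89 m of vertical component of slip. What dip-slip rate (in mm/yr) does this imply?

dip-slip = throw / sin(dip) = 1.89 m / sin(60°) = 2.182 m
rate = 2.182 m / 71.1 years = 0.0307 m/yr = 30.7 mm/yr

30.7 mm/yr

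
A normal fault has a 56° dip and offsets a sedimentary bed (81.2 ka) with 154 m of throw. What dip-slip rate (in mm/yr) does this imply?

dip-slip = throw / sin(dip) = 154 m / sin(56°) = 185.8 m
rate = 185.8 m / 81.2 ka = 0.00229 m/yr = 2.29 mm/yr

2.29 mm/yr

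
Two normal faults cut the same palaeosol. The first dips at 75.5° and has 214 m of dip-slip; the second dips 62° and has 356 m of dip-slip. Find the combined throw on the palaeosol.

throw_A = 214 × sin(75.5°) = 207.2 m
throw_B = 356 × sin(62°) = 314.3 m
total = 207.2 + 314.3 = 522 m

522 m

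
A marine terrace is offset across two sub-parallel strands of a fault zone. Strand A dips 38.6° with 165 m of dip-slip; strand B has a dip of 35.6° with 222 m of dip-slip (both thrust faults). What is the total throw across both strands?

232 m

throw_A = 165 × sin(38.6°) = 102.9 m
throw_B = 222 × sin(35.6°) = 129.2 m
total = 102.9 + 129.2 = 232 m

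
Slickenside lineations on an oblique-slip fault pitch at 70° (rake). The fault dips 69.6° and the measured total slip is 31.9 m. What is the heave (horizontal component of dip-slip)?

dip-slip = net slip × sin(rake) = 31.9 m × sin(70°) = 29.98 m
heave = dip-slip × cos(dip) = 29.98 × cos(69.6°) = 10.4 m

10.4 m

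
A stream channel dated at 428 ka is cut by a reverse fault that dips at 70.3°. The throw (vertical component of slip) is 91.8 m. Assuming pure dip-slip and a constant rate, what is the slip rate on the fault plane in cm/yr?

dip-slip = throw / sin(dip) = 91.8 m / sin(70.3°) = 97.51 m
rate = 97.51 m / 428 ka = 0.000228 m/yr = 0.0228 cm/yr

0.0228 cm/yr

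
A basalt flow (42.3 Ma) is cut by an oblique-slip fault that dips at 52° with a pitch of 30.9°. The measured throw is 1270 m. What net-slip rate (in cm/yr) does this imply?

dip-slip = throw / sin(dip) = 1270 / sin(52°) = 1612 m
net slip = dip-slip / sin(rake) = 1612 / sin(30.9°) = 3138 m
rate = 3138 m / 42.3 Ma = 0.0000742 m/yr = 0.00742 cm/yr

0.00742 cm/yr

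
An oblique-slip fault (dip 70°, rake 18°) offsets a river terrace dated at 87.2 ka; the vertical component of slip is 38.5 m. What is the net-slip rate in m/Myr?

dip-slip = throw / sin(dip) = 38.5 / sin(70°) = 40.97 m
net slip = dip-slip / sin(rake) = 40.97 / sin(18°) = 132.6 m
rate = 132.6 m / 87.2 ka = 0.00152 m/yr = 1520 m/Myr

1520 m/Myr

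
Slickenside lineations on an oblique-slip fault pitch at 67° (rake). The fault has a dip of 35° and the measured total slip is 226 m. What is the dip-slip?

dip-slip = net slip × sin(rake) = 226 m × sin(67°) = 208 m

208 m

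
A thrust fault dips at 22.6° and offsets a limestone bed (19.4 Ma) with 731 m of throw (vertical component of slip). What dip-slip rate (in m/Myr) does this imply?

98.1 m/Myr

dip-slip = throw / sin(dip) = 731 m / sin(22.6°) = 1902 m
rate = 1902 m / 19.4 Ma = 0.0000981 m/yr = 98.1 m/Myr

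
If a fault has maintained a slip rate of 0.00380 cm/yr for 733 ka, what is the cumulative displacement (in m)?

27.9 m

slip = rate × time = 0.00380 cm/yr × 733 ka = 27.9 m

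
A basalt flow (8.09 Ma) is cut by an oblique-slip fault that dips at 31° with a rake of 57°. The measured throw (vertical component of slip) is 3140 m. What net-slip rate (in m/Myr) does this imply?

899 m/Myr

dip-slip = throw / sin(dip) = 3140 / sin(31°) = 6097 m
net slip = dip-slip / sin(rake) = 6097 / sin(57°) = 7269 m
rate = 7269 m / 8.09 Ma = 0.000899 m/yr = 899 m/Myr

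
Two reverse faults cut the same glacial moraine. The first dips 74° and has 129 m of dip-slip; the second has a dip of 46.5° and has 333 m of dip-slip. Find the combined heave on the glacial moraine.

heave_A = 129 × cos(74°) = 35.56 m
heave_B = 333 × cos(46.5°) = 229.2 m
total = 35.56 + 229.2 = 265 m

265 m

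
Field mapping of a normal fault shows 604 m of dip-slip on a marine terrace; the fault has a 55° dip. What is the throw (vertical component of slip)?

throw = dip-slip × sin(dip) = 604 m × sin(55°) = 495 m

495 m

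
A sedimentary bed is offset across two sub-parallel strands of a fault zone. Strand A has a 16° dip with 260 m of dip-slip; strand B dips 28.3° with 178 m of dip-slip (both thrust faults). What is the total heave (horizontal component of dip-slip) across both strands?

407 m

heave_A = 260 × cos(16°) = 249.9 m
heave_B = 178 × cos(28.3°) = 156.7 m
total = 249.9 + 156.7 = 407 m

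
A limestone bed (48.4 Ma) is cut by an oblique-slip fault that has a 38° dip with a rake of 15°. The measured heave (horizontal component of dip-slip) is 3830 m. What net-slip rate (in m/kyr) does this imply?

dip-slip = heave / cos(dip) = 3830 / cos(38°) = 4860 m
net slip = dip-slip / sin(rake) = 4860 / sin(15°) = 18780 m
rate = 18780 m / 48.4 Ma = 0.000388 m/yr = 0.388 m/kyr

0.388 m/kyr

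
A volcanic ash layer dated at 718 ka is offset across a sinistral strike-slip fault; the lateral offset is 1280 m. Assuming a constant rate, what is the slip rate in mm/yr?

rate = 1280 m / 718 ka = 0.00178 m/yr = 1.78 mm/yr

1.78 mm/yr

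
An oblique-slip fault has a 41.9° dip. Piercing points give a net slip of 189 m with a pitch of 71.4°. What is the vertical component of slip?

120 m

dip-slip = net slip × sin(rake) = 189 m × sin(71.4°) = 179.1 m
throw = dip-slip × sin(dip) = 179.1 × sin(41.9°) = 120 m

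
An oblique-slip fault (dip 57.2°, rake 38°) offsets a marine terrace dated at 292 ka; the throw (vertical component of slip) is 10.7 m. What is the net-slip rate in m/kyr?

dip-slip = throw / sin(dip) = 10.7 / sin(57.2°) = 12.73 m
net slip = dip-slip / sin(rake) = 12.73 / sin(38°) = 20.68 m
rate = 20.68 m / 292 ka = 0.0000708 m/yr = 0.0708 m/kyr

0.0708 m/kyr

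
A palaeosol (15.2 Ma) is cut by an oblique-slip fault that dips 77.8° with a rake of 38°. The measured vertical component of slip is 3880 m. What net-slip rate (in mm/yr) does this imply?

0.424 mm/yr

dip-slip = throw / sin(dip) = 3880 / sin(77.8°) = 3970 m
net slip = dip-slip / sin(rake) = 3970 / sin(38°) = 6448 m
rate = 6448 m / 15.2 Ma = 0.000424 m/yr = 0.424 mm/yr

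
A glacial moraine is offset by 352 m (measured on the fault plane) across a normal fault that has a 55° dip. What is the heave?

202 m

heave = dip-slip × cos(dip) = 352 m × cos(55°) = 202 m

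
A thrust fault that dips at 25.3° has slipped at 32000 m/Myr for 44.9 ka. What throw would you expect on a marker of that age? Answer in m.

dip-slip = rate × time = 32000 m/Myr × 44.9 ka = 1437 m
throw = dip-slip × sin(dip) = 1437 × sin(25.3°) = 614 m

614 m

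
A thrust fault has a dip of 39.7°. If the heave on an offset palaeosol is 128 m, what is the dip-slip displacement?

dip-slip = heave / cos(dip) = 128 / cos(39.7°) = 166 m

166 m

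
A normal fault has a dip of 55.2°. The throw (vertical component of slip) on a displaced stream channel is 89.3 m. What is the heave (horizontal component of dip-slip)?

heave = throw / tan(dip) = 89.3 / tan(55.2°) = 62.1 m

62.1 m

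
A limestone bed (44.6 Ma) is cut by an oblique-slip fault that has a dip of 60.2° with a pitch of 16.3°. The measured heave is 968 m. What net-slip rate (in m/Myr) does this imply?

156 m/Myr

dip-slip = heave / cos(dip) = 968 / cos(60.2°) = 1948 m
net slip = dip-slip / sin(rake) = 1948 / sin(16.3°) = 6940 m
rate = 6940 m / 44.6 Ma = 0.000156 m/yr = 156 m/Myr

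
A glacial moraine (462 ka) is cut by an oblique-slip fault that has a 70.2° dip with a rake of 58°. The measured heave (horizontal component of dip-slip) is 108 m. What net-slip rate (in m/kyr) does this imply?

dip-slip = heave / cos(dip) = 108 / cos(70.2°) = 318.8 m
net slip = dip-slip / sin(rake) = 318.8 / sin(58°) = 376 m
rate = 376 m / 462 ka = 0.000814 m/yr = 0.814 m/kyr

0.814 m/kyr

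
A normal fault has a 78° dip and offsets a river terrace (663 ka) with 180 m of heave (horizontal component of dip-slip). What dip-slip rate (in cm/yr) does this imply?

0.131 cm/yr

dip-slip = heave / cos(dip) = 180 m / cos(78°) = 865.8 m
rate = 865.8 m / 663 ka = 0.00131 m/yr = 0.131 cm/yr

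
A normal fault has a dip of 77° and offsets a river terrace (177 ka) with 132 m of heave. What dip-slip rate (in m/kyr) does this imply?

3.32 m/kyr

dip-slip = heave / cos(dip) = 132 m / cos(77°) = 586.8 m
rate = 586.8 m / 177 ka = 0.00332 m/yr = 3.32 m/kyr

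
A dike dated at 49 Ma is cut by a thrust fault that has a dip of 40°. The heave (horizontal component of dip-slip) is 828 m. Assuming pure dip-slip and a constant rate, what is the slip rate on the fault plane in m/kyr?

0.0221 m/kyr

dip-slip = heave / cos(dip) = 828 m / cos(40°) = 1081 m
rate = 1081 m / 49 Ma = 0.0000221 m/yr = 0.0221 m/kyr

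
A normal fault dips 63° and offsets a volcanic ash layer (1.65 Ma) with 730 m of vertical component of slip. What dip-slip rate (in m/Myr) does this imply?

dip-slip = throw / sin(dip) = 730 m / sin(63°) = 819.3 m
rate = 819.3 m / 1.65 Ma = 0.000497 m/yr = 497 m/Myr

497 m/Myr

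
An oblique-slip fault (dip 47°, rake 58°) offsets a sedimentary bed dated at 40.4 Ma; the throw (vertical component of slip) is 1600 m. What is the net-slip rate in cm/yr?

0.00639 cm/yr

dip-slip = throw / sin(dip) = 1600 / sin(47°) = 2188 m
net slip = dip-slip / sin(rake) = 2188 / sin(58°) = 2580 m
rate = 2580 m / 40.4 Ma = 0.0000639 m/yr = 0.00639 cm/yr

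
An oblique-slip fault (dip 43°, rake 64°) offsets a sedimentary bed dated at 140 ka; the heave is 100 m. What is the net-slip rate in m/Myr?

dip-slip = heave / cos(dip) = 100 / cos(43°) = 136.7 m
net slip = dip-slip / sin(rake) = 136.7 / sin(64°) = 152.1 m
rate = 152.1 m / 140 ka = 0.00109 m/yr = 1090 m/Myr

1090 m/Myr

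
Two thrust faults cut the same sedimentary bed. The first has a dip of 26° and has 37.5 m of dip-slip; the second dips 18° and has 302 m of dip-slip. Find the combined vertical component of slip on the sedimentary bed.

110 m

throw_A = 37.5 × sin(26°) = 16.44 m
throw_B = 302 × sin(18°) = 93.32 m
total = 16.44 + 93.32 = 110 m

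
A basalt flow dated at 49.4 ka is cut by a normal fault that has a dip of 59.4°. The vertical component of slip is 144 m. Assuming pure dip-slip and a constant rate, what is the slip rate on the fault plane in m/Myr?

3390 m/Myr

dip-slip = throw / sin(dip) = 144 m / sin(59.4°) = 167.3 m
rate = 167.3 m / 49.4 ka = 0.00339 m/yr = 3390 m/Myr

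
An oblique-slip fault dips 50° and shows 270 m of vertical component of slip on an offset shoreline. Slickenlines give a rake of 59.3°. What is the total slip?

dip-slip = throw / sin(dip) = 270 / sin(50°) = 352.5 m
net slip = dip-slip / sin(rake) = 352.5 / sin(59.3°) = 410 m

410 m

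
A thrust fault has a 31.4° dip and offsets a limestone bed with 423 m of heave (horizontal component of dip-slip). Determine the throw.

throw = heave × tan(dip) = 423 × tan(31.4°) = 258 m

258 m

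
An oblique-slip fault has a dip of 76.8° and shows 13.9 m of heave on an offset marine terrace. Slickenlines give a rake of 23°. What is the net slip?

156 m

dip-slip = heave / cos(dip) = 13.9 / cos(76.8°) = 60.87 m
net slip = dip-slip / sin(rake) = 60.87 / sin(23°) = 156 m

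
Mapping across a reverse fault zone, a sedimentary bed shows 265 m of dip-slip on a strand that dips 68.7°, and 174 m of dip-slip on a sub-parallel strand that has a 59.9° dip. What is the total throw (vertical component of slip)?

397 m

throw_A = 265 × sin(68.7°) = 246.9 m
throw_B = 174 × sin(59.9°) = 150.5 m
total = 246.9 + 150.5 = 397 m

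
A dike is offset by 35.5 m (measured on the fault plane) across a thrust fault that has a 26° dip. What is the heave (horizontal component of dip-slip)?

31.9 m

heave = dip-slip × cos(dip) = 35.5 m × cos(26°) = 31.9 m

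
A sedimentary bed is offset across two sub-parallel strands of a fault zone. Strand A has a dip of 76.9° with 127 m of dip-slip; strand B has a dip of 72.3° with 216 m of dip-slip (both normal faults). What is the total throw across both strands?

throw_A = 127 × sin(76.9°) = 123.7 m
throw_B = 216 × sin(72.3°) = 205.8 m
total = 123.7 + 205.8 = 329 m

329 m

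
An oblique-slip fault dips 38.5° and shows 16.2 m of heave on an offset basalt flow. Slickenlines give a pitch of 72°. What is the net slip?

dip-slip = heave / cos(dip) = 16.2 / cos(38.5°) = 20.70 m
net slip = dip-slip / sin(rake) = 20.70 / sin(72°) = 21.8 m

21.8 m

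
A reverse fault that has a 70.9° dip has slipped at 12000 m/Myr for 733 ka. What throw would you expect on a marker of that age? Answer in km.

dip-slip = rate × time = 12000 m/Myr × 733 ka = 8796 m
throw = dip-slip × sin(dip) = 8796 × sin(70.9°) = 8310 m = 8.31 km

8.31 km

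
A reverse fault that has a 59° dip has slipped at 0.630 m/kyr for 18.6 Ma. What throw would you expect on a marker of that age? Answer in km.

dip-slip = rate × time = 0.630 m/kyr × 18.6 Ma = 11720 m
throw = dip-slip × sin(dip) = 11720 × sin(59°) = 10000 m = 10 km

10 km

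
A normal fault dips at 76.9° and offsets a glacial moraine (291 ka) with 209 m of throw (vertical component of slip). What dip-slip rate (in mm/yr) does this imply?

dip-slip = throw / sin(dip) = 209 m / sin(76.9°) = 214.6 m
rate = 214.6 m / 291 ka = 0.000737 m/yr = 0.737 mm/yr

0.737 mm/yr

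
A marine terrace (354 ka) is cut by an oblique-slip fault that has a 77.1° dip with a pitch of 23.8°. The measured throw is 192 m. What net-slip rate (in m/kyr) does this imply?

1.38 m/kyr

dip-slip = throw / sin(dip) = 192 / sin(77.1°) = 197 m
net slip = dip-slip / sin(rake) = 197 / sin(23.8°) = 488.1 m
rate = 488.1 m / 354 ka = 0.00138 m/yr = 1.38 m/kyr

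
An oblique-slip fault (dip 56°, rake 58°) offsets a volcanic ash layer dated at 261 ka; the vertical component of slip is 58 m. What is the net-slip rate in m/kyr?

dip-slip = throw / sin(dip) = 58 / sin(56°) = 69.96 m
net slip = dip-slip / sin(rake) = 69.96 / sin(58°) = 82.50 m
rate = 82.50 m / 261 ka = 0.000316 m/yr = 0.316 m/kyr

0.316 m/kyr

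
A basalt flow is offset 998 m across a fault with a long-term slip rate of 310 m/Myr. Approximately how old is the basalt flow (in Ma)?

age = offset / rate = 998 m / (310 m/Myr) = 3.22e+06 yr = 3.22 Ma

3.22 Ma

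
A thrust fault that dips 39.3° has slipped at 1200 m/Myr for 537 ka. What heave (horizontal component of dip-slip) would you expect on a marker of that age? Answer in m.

499 m

dip-slip = rate × time = 1200 m/Myr × 537 ka = 644.4 m
heave = dip-slip × cos(dip) = 644.4 × cos(39.3°) = 499 m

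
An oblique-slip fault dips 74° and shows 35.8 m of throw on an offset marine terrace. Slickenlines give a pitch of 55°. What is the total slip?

dip-slip = throw / sin(dip) = 35.8 / sin(74°) = 37.24 m
net slip = dip-slip / sin(rake) = 37.24 / sin(55°) = 45.5 m

45.5 m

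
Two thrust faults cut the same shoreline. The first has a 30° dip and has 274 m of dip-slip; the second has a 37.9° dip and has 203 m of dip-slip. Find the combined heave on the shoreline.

heave_A = 274 × cos(30°) = 237.3 m
heave_B = 203 × cos(37.9°) = 160.2 m
total = 237.3 + 160.2 = 397 m

397 m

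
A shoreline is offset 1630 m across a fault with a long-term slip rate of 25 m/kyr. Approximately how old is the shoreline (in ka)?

age = offset / rate = 1630 m / (25 m/kyr) = 65200 yr = 65.2 ka

65.2 ka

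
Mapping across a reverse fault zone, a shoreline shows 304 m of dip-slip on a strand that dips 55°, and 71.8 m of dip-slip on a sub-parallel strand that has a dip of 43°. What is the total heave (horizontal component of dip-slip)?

heave_A = 304 × cos(55°) = 174.4 m
heave_B = 71.8 × cos(43°) = 52.51 m
total = 174.4 + 52.51 = 227 m

227 m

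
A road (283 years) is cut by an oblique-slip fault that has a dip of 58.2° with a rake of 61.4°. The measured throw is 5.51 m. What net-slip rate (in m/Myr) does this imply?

26100 m/Myr

dip-slip = throw / sin(dip) = 5.51 / sin(58.2°) = 6.483 m
net slip = dip-slip / sin(rake) = 6.483 / sin(61.4°) = 7.384 m
rate = 7.384 m / 283 years = 0.0261 m/yr = 26100 m/Myr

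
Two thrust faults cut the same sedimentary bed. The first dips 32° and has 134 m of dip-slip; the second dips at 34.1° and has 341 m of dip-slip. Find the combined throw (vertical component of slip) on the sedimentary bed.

262 m

throw_A = 134 × sin(32°) = 71.01 m
throw_B = 341 × sin(34.1°) = 191.2 m
total = 71.01 + 191.2 = 262 m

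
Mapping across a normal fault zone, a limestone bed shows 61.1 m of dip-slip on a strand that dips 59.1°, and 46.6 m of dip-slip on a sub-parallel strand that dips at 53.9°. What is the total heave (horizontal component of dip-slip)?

heave_A = 61.1 × cos(59.1°) = 31.38 m
heave_B = 46.6 × cos(53.9°) = 27.46 m
total = 31.38 + 27.46 = 58.8 m

58.8 m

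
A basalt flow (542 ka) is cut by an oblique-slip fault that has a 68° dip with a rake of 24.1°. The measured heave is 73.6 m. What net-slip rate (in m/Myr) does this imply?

888 m/Myr

dip-slip = heave / cos(dip) = 73.6 / cos(68°) = 196.5 m
net slip = dip-slip / sin(rake) = 196.5 / sin(24.1°) = 481.2 m
rate = 481.2 m / 542 ka = 0.000888 m/yr = 888 m/Myr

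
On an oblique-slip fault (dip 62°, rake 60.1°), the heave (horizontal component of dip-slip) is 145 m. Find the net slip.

356 m

dip-slip = heave / cos(dip) = 145 / cos(62°) = 308.9 m
net slip = dip-slip / sin(rake) = 308.9 / sin(60.1°) = 356 m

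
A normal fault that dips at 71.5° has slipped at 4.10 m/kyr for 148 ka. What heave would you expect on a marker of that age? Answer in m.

193 m

dip-slip = rate × time = 4.10 m/kyr × 148 ka = 606.8 m
heave = dip-slip × cos(dip) = 606.8 × cos(71.5°) = 193 m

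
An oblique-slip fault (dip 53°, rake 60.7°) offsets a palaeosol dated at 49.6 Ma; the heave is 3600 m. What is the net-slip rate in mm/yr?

0.138 mm/yr

dip-slip = heave / cos(dip) = 3600 / cos(53°) = 5982 m
net slip = dip-slip / sin(rake) = 5982 / sin(60.7°) = 6859 m
rate = 6859 m / 49.6 Ma = 0.000138 m/yr = 0.138 mm/yr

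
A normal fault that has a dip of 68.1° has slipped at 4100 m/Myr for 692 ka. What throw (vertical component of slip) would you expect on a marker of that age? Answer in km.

2.63 km

dip-slip = rate × time = 4100 m/Myr × 692 ka = 2837 m
throw = dip-slip × sin(dip) = 2837 × sin(68.1°) = 2630 m = 2.63 km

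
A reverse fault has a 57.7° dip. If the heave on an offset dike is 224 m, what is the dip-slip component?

419 m

dip-slip = heave / cos(dip) = 224 / cos(57.7°) = 419 m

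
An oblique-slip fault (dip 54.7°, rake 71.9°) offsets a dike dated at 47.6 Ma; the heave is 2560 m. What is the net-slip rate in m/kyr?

0.0979 m/kyr

dip-slip = heave / cos(dip) = 2560 / cos(54.7°) = 4430 m
net slip = dip-slip / sin(rake) = 4430 / sin(71.9°) = 4661 m
rate = 4661 m / 47.6 Ma = 0.0000979 m/yr = 0.0979 m/kyr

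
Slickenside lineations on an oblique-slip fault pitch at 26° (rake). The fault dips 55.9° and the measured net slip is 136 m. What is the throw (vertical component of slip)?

49.4 m

dip-slip = net slip × sin(rake) = 136 m × sin(26°) = 59.62 m
throw = dip-slip × sin(dip) = 59.62 × sin(55.9°) = 49.4 m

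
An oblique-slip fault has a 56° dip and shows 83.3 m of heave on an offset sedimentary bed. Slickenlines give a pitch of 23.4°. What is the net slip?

375 m

dip-slip = heave / cos(dip) = 83.3 / cos(56°) = 149 m
net slip = dip-slip / sin(rake) = 149 / sin(23.4°) = 375 m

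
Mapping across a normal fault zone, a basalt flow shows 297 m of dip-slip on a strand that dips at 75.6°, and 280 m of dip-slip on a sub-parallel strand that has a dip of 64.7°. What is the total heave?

heave_A = 297 × cos(75.6°) = 73.86 m
heave_B = 280 × cos(64.7°) = 119.7 m
total = 73.86 + 119.7 = 194 m

194 m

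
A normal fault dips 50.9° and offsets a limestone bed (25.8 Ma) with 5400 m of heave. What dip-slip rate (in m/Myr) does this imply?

dip-slip = heave / cos(dip) = 5400 m / cos(50.9°) = 8562 m
rate = 8562 m / 25.8 Ma = 0.000332 m/yr = 332 m/Myr

332 m/Myr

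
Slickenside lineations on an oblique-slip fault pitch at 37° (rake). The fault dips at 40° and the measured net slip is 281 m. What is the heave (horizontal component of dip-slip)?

dip-slip = net slip × sin(rake) = 281 m × sin(37°) = 169.1 m
heave = dip-slip × cos(dip) = 169.1 × cos(40°) = 130 m

130 m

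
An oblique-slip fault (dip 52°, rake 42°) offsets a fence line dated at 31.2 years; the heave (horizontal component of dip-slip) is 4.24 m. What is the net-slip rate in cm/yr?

33 cm/yr

dip-slip = heave / cos(dip) = 4.24 / cos(52°) = 6.887 m
net slip = dip-slip / sin(rake) = 6.887 / sin(42°) = 10.29 m
rate = 10.29 m / 31.2 years = 0.330 m/yr = 33 cm/yr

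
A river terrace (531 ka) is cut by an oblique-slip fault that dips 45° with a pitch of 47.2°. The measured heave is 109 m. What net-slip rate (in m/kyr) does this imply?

0.396 m/kyr

dip-slip = heave / cos(dip) = 109 / cos(45°) = 154.1 m
net slip = dip-slip / sin(rake) = 154.1 / sin(47.2°) = 210.1 m
rate = 210.1 m / 531 ka = 0.000396 m/yr = 0.396 m/kyr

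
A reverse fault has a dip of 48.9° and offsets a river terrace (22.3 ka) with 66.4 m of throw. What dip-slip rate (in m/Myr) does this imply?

dip-slip = throw / sin(dip) = 66.4 m / sin(48.9°) = 88.11 m
rate = 88.11 m / 22.3 ka = 0.00395 m/yr = 3950 m/Myr

3950 m/Myr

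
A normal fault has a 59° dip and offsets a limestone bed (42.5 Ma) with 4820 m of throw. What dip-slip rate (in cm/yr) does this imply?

dip-slip = throw / sin(dip) = 4820 m / sin(59°) = 5623 m
rate = 5623 m / 42.5 Ma = 0.000132 m/yr = 0.0132 cm/yr

0.0132 cm/yr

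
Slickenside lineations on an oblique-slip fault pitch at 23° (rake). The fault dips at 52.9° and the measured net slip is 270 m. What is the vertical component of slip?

dip-slip = net slip × sin(rake) = 270 m × sin(23°) = 105.5 m
throw = dip-slip × sin(dip) = 105.5 × sin(52.9°) = 84.1 m

84.1 m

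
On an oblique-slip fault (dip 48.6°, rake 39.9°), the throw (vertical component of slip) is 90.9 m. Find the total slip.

dip-slip = throw / sin(dip) = 90.9 / sin(48.6°) = 121.2 m
net slip = dip-slip / sin(rake) = 121.2 / sin(39.9°) = 189 m

189 m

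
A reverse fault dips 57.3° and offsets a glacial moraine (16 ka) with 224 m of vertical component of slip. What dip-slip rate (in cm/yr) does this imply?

1.66 cm/yr

dip-slip = throw / sin(dip) = 224 m / sin(57.3°) = 266.2 m
rate = 266.2 m / 16 ka = 0.0166 m/yr = 1.66 cm/yr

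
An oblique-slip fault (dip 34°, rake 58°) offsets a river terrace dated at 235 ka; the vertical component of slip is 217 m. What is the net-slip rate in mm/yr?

1.95 mm/yr

dip-slip = throw / sin(dip) = 217 / sin(34°) = 388.1 m
net slip = dip-slip / sin(rake) = 388.1 / sin(58°) = 457.6 m
rate = 457.6 m / 235 ka = 0.00195 m/yr = 1.95 mm/yr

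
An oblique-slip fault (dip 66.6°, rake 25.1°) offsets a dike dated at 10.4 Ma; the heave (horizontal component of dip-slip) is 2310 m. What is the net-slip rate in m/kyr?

1.32 m/kyr

dip-slip = heave / cos(dip) = 2310 / cos(66.6°) = 5816 m
net slip = dip-slip / sin(rake) = 5816 / sin(25.1°) = 13710 m
rate = 13710 m / 10.4 Ma = 0.00132 m/yr = 1.32 m/kyr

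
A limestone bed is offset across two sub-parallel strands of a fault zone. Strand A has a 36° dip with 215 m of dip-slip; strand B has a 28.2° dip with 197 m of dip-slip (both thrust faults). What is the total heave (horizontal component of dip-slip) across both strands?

heave_A = 215 × cos(36°) = 173.9 m
heave_B = 197 × cos(28.2°) = 173.6 m
total = 173.9 + 173.6 = 348 m

348 m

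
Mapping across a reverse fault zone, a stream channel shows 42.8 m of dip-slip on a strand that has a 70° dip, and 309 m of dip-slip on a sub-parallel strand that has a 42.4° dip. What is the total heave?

heave_A = 42.8 × cos(70°) = 14.64 m
heave_B = 309 × cos(42.4°) = 228.2 m
total = 14.64 + 228.2 = 243 m

243 m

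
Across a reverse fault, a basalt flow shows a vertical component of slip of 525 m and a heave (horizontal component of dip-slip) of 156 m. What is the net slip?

548 m

net slip = √(throw² + heave²) = √(525² + 156²) = 548 m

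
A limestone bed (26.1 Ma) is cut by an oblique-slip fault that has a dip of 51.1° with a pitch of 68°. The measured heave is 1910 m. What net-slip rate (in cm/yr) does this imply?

0.0126 cm/yr

dip-slip = heave / cos(dip) = 1910 / cos(51.1°) = 3042 m
net slip = dip-slip / sin(rake) = 3042 / sin(68°) = 3280 m
rate = 3280 m / 26.1 Ma = 0.000126 m/yr = 0.0126 cm/yr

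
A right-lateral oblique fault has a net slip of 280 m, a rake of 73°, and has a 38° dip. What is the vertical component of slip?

dip-slip = net slip × sin(rake) = 280 m × sin(73°) = 267.8 m
throw = dip-slip × sin(dip) = 267.8 × sin(38°) = 165 m

165 m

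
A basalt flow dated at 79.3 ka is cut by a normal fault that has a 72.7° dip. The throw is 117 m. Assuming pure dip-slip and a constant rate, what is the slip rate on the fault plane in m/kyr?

dip-slip = throw / sin(dip) = 117 m / sin(72.7°) = 122.5 m
rate = 122.5 m / 79.3 ka = 0.00155 m/yr = 1.55 m/kyr

1.55 m/kyr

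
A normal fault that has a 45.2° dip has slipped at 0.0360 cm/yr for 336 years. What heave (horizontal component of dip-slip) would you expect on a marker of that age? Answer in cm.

dip-slip = rate × time = 0.0360 cm/yr × 336 years = 0.1210 m
heave = dip-slip × cos(dip) = 0.1210 × cos(45.2°) = 0.0852 m = 8.52 cm

8.52 cm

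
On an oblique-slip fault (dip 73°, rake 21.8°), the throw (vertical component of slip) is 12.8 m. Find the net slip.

36 m

dip-slip = throw / sin(dip) = 12.8 / sin(73°) = 13.38 m
net slip = dip-slip / sin(rake) = 13.38 / sin(21.8°) = 36 m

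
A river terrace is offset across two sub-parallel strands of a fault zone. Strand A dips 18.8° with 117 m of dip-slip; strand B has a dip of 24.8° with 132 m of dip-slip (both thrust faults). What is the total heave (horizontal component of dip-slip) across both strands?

231 m

heave_A = 117 × cos(18.8°) = 110.8 m
heave_B = 132 × cos(24.8°) = 119.8 m
total = 110.8 + 119.8 = 231 m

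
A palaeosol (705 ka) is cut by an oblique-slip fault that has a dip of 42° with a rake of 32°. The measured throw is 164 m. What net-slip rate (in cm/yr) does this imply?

0.0656 cm/yr

dip-slip = throw / sin(dip) = 164 / sin(42°) = 245.1 m
net slip = dip-slip / sin(rake) = 245.1 / sin(32°) = 462.5 m
rate = 462.5 m / 705 ka = 0.000656 m/yr = 0.0656 cm/yr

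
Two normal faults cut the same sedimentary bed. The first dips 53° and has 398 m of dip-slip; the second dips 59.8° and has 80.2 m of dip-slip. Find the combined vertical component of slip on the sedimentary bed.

throw_A = 398 × sin(53°) = 317.9 m
throw_B = 80.2 × sin(59.8°) = 69.31 m
total = 317.9 + 69.31 = 387 m

387 m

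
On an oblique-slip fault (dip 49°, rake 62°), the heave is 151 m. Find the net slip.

dip-slip = heave / cos(dip) = 151 / cos(49°) = 230.2 m
net slip = dip-slip / sin(rake) = 230.2 / sin(62°) = 261 m

261 m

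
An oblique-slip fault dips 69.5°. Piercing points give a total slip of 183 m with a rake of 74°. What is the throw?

dip-slip = net slip × sin(rake) = 183 m × sin(74°) = 175.9 m
throw = dip-slip × sin(dip) = 175.9 × sin(69.5°) = 165 m

165 m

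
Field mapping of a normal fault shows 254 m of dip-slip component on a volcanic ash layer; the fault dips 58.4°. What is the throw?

216 m

throw = dip-slip × sin(dip) = 254 m × sin(58.4°) = 216 m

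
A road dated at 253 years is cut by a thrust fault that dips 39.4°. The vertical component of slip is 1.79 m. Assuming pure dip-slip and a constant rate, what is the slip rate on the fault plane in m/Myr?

dip-slip = throw / sin(dip) = 1.79 m / sin(39.4°) = 2.820 m
rate = 2.820 m / 253 years = 0.0111 m/yr = 11100 m/Myr

11100 m/Myr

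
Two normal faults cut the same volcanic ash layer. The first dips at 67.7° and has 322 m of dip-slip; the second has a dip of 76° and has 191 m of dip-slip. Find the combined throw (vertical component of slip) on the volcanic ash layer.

throw_A = 322 × sin(67.7°) = 297.9 m
throw_B = 191 × sin(76°) = 185.3 m
total = 297.9 + 185.3 = 483 m

483 m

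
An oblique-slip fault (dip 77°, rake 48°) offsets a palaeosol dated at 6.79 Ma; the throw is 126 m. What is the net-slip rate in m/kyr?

0.0256 m/kyr

dip-slip = throw / sin(dip) = 126 / sin(77°) = 129.3 m
net slip = dip-slip / sin(rake) = 129.3 / sin(48°) = 174 m
rate = 174 m / 6.79 Ma = 0.0000256 m/yr = 0.0256 m/kyr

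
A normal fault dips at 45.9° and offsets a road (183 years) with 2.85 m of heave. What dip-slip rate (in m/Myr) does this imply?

dip-slip = heave / cos(dip) = 2.85 m / cos(45.9°) = 4.095 m
rate = 4.095 m / 183 years = 0.0224 m/yr = 22400 m/Myr

22400 m/Myr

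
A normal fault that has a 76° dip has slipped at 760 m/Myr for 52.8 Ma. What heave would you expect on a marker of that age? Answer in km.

dip-slip = rate × time = 760 m/Myr × 52.8 Ma = 40130 m
heave = dip-slip × cos(dip) = 40130 × cos(76°) = 9710 m = 9.71 km

9.71 km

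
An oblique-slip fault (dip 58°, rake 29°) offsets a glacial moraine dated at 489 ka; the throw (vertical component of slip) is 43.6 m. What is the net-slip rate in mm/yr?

dip-slip = throw / sin(dip) = 43.6 / sin(58°) = 51.41 m
net slip = dip-slip / sin(rake) = 51.41 / sin(29°) = 106 m
rate = 106 m / 489 ka = 0.000217 m/yr = 0.217 mm/yr

0.217 mm/yr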